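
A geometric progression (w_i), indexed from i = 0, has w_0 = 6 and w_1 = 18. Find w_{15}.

86093442

Common ratio r = 3.
w_i = 6·3^(i-0).
w_{15} = 6·3^15 = 86093442.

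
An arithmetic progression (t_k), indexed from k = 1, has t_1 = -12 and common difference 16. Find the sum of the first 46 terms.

t_k = -12 + (k - 1)·16.
t_{46} = 708; S = 46·(-12 + 708)/2 = 16008.

16008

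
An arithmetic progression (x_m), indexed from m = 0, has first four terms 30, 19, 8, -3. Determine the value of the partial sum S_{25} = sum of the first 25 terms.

Common difference d = -11.
x_m = 30 + (m - 0)·(-11).
x_{24} = -234; S = 25·(30 + (-234))/2 = -2550.

-2550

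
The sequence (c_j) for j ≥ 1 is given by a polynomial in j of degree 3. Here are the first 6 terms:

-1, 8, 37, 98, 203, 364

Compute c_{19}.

1st diffs: 9, 29, 61, 105, 161.
2nd diffs: 20, 32, 44, 56.
3rd diffs: 12, 12, 12 (constant).
Newton forward-difference form: c_j = -1 + 9·C(j-1,1) + 20·C(j-1,2) + 12·C(j-1,3).
At j = 19: j-1 = 18, so c_{19} = -1 + 162 + 3060 + 9792 = 13013.

13013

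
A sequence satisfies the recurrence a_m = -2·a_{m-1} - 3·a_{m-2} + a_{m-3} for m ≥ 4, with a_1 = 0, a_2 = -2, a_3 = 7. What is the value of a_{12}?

1123

Step forward from the initial values:
a_4 = -8, a_5 = -7, a_6 = 45, a_7 = -77, a_8 = 12, a_9 = 252, a_{10} = -617, a_{11} = 490, a_{12} = 1123.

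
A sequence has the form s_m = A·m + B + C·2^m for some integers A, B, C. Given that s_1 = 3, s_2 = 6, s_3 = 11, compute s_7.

135

At m = 1, 2, 3: A + B + 2C = 3; 2A + B + 4C = 6; 3A + B + 8C = 11.
Subtracting the first from the second: A + 2C = 3.
Subtracting the second from the third: A + 4C = 5.
Solving: C = 1, A = 1, then B = 0.
Therefore s_7 = 7 + 0 + 1·128 = 135.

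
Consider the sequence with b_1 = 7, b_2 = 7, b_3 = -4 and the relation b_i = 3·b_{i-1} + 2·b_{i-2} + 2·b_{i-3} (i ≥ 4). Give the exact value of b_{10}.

35014

Compute successive terms:
b_4 = 16; b_5 = 54; b_6 = 186; b_7 = 698; b_8 = 2574; b_9 = 9490; b_{10} = 35014.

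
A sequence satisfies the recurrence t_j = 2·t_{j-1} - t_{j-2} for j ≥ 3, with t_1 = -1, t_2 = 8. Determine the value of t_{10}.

Iterate the recurrence:
t_3 = 17, t_4 = 26, t_5 = 35, t_6 = 44, t_7 = 53, t_8 = 62, t_9 = 71, t_{10} = 80.
(Characteristic roots are 1 and 1.)

80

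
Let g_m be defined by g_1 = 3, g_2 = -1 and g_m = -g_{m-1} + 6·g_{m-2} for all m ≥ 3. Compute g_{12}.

Step forward from the initial values:
g_3 = 19, g_4 = -25, g_5 = 139, g_6 = -289, g_7 = 1123, g_8 = -2857, g_9 = 9595, g_{10} = -26737, g_{11} = 84307, g_{12} = -244729.
(Characteristic roots are 2 and -3.)

-244729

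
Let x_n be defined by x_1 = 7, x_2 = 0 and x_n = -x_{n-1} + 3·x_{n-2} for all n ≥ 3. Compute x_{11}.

10668

x_3 = 21; x_4 = -21; x_5 = 84; x_6 = -147; x_7 = 399; x_8 = -840; x_9 = 2037; x_{10} = -4557; x_{11} = 10668.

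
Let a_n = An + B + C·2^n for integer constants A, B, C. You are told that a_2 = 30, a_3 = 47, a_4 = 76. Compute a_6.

At n = 2, 3, 4: 2A + B + 4C = 30; 3A + B + 8C = 47; 4A + B + 16C = 76.
Subtracting the first from the second: A + 4C = 17.
Subtracting the second from the third: A + 8C = 29.
Solving: C = 3, A = 5, then B = 8.
So a_n = 5·n + 8 + 3·2^n; at n=6 this is 230.

230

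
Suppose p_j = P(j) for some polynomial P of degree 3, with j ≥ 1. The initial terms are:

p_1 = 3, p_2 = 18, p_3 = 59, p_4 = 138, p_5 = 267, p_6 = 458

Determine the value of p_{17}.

10083

1st diffs: 15, 41, 79, 129, 191.
2nd diffs: 26, 38, 50, 62.
3rd diffs: 12, 12, 12 (constant).
So p_j = 2j^3 + j^2 - 2j + 2.
Evaluating at j = 17 gives p_{17} = 10083.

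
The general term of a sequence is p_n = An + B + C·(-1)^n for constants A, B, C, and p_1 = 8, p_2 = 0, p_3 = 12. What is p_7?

20

Write the equations: A + B - C = 8; 2A + B + C = 0; 3A + B - C = 12.
Subtracting the first from the second: A + 2C = -8.
Subtracting the second from the third: A - 2C = 12.
Solving: C = -5, A = 2, then B = 1.
Therefore p_7 = 14 + 1 + (-5)·(-1) = 20.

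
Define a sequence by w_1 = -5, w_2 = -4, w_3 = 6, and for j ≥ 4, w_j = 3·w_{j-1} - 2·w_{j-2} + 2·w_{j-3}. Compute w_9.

Compute successive terms:
w_4 = 16, w_5 = 28, w_6 = 64, w_7 = 168, w_8 = 432, w_9 = 1088.

1088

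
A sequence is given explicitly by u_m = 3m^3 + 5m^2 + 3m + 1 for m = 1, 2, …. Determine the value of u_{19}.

u_{19} = 3·19^3 + 5·19^2 + 3·19 + 1 = 22440.

22440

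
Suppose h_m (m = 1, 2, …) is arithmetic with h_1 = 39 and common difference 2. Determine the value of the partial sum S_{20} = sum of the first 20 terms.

h_m = 39 + (m - 1)·2.
h_{20} = 77; S = 20·(39 + 77)/2 = 1160.

1160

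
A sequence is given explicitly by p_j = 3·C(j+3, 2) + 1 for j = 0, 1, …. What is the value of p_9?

C(12, 2) = 66, so p_9 = 199.

199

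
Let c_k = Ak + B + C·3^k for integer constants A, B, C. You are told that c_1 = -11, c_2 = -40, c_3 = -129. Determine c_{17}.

At k = 1, 2, 3: A + B + 3C = -11; 2A + B + 9C = -40; 3A + B + 27C = -129.
Subtracting the first from the second: A + 6C = -29.
Subtracting the second from the third: A + 18C = -89.
Solving: C = -5, A = 1, then B = 3.
Hence c_{17} = 1·17 + 3 + (-5)·129140163 = -645700795.

-645700795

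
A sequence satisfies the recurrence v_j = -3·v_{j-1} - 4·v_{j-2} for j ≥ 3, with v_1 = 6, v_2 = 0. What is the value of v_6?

72

Step forward from the initial values:
v_3 = -24  v_4 = 72  v_5 = -120  v_6 = 72.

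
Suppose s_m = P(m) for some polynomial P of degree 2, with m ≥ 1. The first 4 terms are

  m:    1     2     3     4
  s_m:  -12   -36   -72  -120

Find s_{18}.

-2052

1st diffs: -24, -36, -48.
2nd diffs: -12, -12 (constant).
Newton forward-difference form: s_m = -12 + (-24)·C(m-1,1) + (-12)·C(m-1,2).
At m = 18: m-1 = 17, so s_{18} = -12 - 408 - 1632 = -2052.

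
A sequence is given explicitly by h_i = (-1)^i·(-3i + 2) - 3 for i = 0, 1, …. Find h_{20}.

(-1)^20 = 1; -3i + 2 at i=20 is -58; so h_{20} = -61.

-61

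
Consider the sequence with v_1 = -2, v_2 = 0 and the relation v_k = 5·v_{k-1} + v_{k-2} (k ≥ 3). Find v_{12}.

Applying the relation repeatedly:
v_3 = -2;  v_4 = -10;  v_5 = -52;  v_6 = -270;  v_7 = -1402;  v_8 = -7280;  v_9 = -37802;  v_{10} = -196290;  v_{11} = -1019252;  v_{12} = -5292550.

-5292550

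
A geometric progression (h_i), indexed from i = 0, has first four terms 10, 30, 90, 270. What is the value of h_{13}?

15943230

Common ratio r = 3.
h_i = 10·3^(i-0).
h_{13} = 10·3^13 = 15943230.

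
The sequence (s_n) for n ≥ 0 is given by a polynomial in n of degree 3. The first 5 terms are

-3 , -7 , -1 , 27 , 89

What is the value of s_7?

599

1st diffs: -4, 6, 28, 62.
2nd diffs: 10, 22, 34.
3rd diffs: 12, 12 (constant).
Newton forward-difference form: s_n = -3 + (-4)·C(n,1) + 10·C(n,2) + 12·C(n,3).
At n = 7: n = 7, so s_7 = -3 - 28 + 210 + 420 = 599.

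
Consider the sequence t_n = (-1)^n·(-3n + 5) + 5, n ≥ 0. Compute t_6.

-8

(-1)^6 = 1; -3n + 5 at n=6 is -13; so t_6 = -8.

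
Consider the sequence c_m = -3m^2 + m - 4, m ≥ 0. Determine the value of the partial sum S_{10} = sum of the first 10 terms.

Over m = 0..9: Σm = 45, Σm² = 285.
Total = (-3)·285 + (1)·45 + (-4)·10 = -850.

-850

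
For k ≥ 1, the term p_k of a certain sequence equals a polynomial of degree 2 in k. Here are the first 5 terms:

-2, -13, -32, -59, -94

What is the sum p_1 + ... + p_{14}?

-3941

1st diffs: -11, -19, -27, -35.
2nd diffs: -8, -8, -8 (constant).
Newton forward-difference form: p_k = -2 + (-11)·C(k-1,1) + (-8)·C(k-1,2).
Continuing: …, -137, -188, -247, -314, …, p_{14} = -769.
Summing k = 1..14 (14 terms) gives -3941.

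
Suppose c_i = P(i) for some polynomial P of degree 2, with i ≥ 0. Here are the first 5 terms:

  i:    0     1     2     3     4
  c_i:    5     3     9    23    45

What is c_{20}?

1st diffs: -2, 6, 14, 22.
2nd diffs: 8, 8, 8 (constant).
Newton forward-difference form: c_i = 5 + (-2)·C(i,1) + 8·C(i,2).
At i = 20: i = 20, so c_{20} = 5 - 40 + 1520 = 1485.

1485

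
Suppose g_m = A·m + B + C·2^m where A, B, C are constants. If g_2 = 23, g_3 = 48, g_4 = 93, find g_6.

Plug in m = 2, 3, 4: 2A + B + 4C = 23; 3A + B + 8C = 48; 4A + B + 16C = 93.
Subtracting the first from the second: A + 4C = 25.
Subtracting the second from the third: A + 8C = 45.
Solving: C = 5, A = 5, then B = -7.
Therefore g_6 = 30 + (-7) + 5·64 = 343.

343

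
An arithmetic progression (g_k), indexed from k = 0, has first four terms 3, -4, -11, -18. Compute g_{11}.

-74

Common difference d = -7.
g_k = 3 + (k - 0)·(-7).
g_{11} = 3 + 11·(-7) = -74.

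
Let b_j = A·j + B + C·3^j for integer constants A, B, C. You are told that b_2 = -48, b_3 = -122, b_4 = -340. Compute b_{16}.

-172186924

Plug in j = 2, 3, 4: 2A + B + 9C = -48; 3A + B + 27C = -122; 4A + B + 81C = -340.
Subtracting the first from the second: A + 18C = -74.
Subtracting the second from the third: A + 54C = -218.
Solving: C = -4, A = -2, then B = -8.
So b_j = -2·j + (-8) + (-4)·3^j; at j=16 this is -172186924.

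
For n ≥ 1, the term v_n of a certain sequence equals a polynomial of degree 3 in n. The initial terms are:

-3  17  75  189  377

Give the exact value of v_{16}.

1st diffs: 20, 58, 114, 188.
2nd diffs: 38, 56, 74.
3rd diffs: 18, 18 (constant).
So v_n = 3n^3 + n^2 - 4n - 3.
Evaluating at n = 16 gives v_{16} = 12477.

12477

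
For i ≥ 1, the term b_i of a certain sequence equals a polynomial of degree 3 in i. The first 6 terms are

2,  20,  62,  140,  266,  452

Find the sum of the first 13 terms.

1st diffs: 18, 42, 78, 126, 186.
2nd diffs: 24, 36, 48, 60.
3rd diffs: 12, 12, 12 (constant).
Newton forward-difference form: b_i = 2 + 18·C(i-1,1) + 24·C(i-1,2) + 12·C(i-1,3).
Continuing: …, 710, 1052, 1490, 2036, …, b_{13} = 4442.
Summing i = 1..13 (13 terms) gives 16874.

16874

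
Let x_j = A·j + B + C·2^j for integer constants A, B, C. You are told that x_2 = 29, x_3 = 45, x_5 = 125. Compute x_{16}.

Plug in j = 2, 3, 5: 2A + B + 4C = 29; 3A + B + 8C = 45; 5A + B + 32C = 125.
Subtracting the first from the second: A + 4C = 16.
Subtracting the second from the third: 2A + 24C = 80.
Solving: C = 3, A = 4, then B = 9.
Hence x_{16} = 4·16 + 9 + 3·65536 = 196681.

196681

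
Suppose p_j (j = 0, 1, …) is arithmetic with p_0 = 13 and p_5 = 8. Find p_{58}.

-45

Common difference d = (8 - 13) / (5 - 0) = -1.
p_j = 13 + (j - 0)·(-1).
p_{58} = 13 + 58·(-1) = -45.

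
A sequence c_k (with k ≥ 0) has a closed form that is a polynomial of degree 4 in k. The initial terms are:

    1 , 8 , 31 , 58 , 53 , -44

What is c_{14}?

1st diffs: 7, 23, 27, -5, -97.
2nd diffs: 16, 4, -32, -92.
3rd diffs: -12, -36, -60.
4th diffs: -24, -24 (constant).
Newton forward-difference form: c_k = 1 + 7·C(k,1) + 16·C(k,2) + (-12)·C(k,3) + (-24)·C(k,4).
At k = 14: k = 14, so c_{14} = 1 + 98 + 1456 - 4368 - 24024 = -26837.

-26837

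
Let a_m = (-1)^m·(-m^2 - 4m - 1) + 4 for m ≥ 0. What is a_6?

(-1)^6 = 1; -m^2 - 4m - 1 at m=6 is -61; so a_6 = -57.

-57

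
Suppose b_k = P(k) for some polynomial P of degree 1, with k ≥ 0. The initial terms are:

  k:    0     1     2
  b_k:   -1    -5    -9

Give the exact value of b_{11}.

-45

1st diffs: -4, -4 (constant).
So b_k = -4k - 1.
Evaluating at k = 11 gives b_{11} = -45.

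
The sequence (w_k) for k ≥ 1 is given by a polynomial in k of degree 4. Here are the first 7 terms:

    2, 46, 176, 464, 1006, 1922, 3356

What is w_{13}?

1st diffs: 44, 130, 288, 542, 916, 1434.
2nd diffs: 86, 158, 254, 374, 518.
3rd diffs: 72, 96, 120, 144.
4th diffs: 24, 24, 24 (constant).
Newton forward-difference form: w_k = 2 + 44·C(k-1,1) + 86·C(k-1,2) + 72·C(k-1,3) + 24·C(k-1,4).
At k = 13: k-1 = 12, so w_{13} = 2 + 528 + 5676 + 15840 + 11880 = 33926.

33926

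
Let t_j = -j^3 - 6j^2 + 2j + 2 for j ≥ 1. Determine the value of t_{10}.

t_{10} = -1·10^3 - 6·10^2 + 2·10 + 2 = -1578.

-1578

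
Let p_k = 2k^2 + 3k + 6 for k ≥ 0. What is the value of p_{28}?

1658

p_{28} = 2·28^2 + 3·28 + 6 = 1658.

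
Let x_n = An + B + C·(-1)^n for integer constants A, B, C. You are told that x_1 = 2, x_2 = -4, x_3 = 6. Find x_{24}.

The three given values yield: A + B - C = 2; 2A + B + C = -4; 3A + B - C = 6.
Subtracting the first from the second: A + 2C = -6.
Subtracting the second from the third: A - 2C = 10.
Solving: C = -4, A = 2, then B = -4.
Hence x_{24} = 2·24 + (-4) + (-4)·1 = 40.

40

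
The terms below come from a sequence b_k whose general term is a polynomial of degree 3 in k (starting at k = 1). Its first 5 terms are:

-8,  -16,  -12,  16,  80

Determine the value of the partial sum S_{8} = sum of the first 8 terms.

1st diffs: -8, 4, 28, 64.
2nd diffs: 12, 24, 36.
3rd diffs: 12, 12 (constant).
Newton forward-difference form: b_k = -8 + (-8)·C(k-1,1) + 12·C(k-1,2) + 12·C(k-1,3).
Continuing: 192, 364, 608.
Summing k = 1..8 (8 terms) gives 1224.

1224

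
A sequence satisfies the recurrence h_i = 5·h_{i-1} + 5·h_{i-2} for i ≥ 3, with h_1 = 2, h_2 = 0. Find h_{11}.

Compute successive terms:
h_3 = 10  h_4 = 50  h_5 = 300  h_6 = 1750  h_7 = 10250  h_8 = 60000  h_9 = 351250  h_{10} = 2056250  h_{11} = 12037500.

12037500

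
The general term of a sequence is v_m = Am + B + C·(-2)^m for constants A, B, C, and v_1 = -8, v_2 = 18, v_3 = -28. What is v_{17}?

-524256

Plug in m = 1, 2, 3: A + B - 2C = -8; 2A + B + 4C = 18; 3A + B - 8C = -28.
Subtracting the first from the second: A + 6C = 26.
Subtracting the second from the third: A - 12C = -46.
Solving: C = 4, A = 2, then B = -2.
So v_m = 2·m + (-2) + 4·(-2)^m; at m=17 this is -524256.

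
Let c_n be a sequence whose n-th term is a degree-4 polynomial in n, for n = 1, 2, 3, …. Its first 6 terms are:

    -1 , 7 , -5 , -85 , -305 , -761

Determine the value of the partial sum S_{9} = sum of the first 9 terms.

-10473

1st diffs: 8, -12, -80, -220, -456.
2nd diffs: -20, -68, -140, -236.
3rd diffs: -48, -72, -96.
4th diffs: -24, -24 (constant).
Newton forward-difference form: c_n = -1 + 8·C(n-1,1) + (-20)·C(n-1,2) + (-48)·C(n-1,3) + (-24)·C(n-1,4).
Continuing: -1573, -2885, -4865.
Summing n = 1..9 (9 terms) gives -10473.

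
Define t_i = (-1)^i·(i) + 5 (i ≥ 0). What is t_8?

(-1)^8 = 1; i at i=8 is 8; so t_8 = 13.

13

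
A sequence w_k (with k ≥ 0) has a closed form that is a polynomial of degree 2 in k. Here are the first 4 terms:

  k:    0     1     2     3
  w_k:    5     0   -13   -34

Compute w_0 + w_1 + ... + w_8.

-807

1st diffs: -5, -13, -21.
2nd diffs: -8, -8 (constant).
Newton forward-difference form: w_k = 5 + (-5)·C(k,1) + (-8)·C(k,2).
Continuing: …, -63, -100, -145, -198, …, w_8 = -259.
Summing k = 0..8 (9 terms) gives -807.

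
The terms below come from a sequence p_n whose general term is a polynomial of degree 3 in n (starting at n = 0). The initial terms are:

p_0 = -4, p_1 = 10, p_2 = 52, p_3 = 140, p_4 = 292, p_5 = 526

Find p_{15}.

1st diffs: 14, 42, 88, 152, 234.
2nd diffs: 28, 46, 64, 82.
3rd diffs: 18, 18, 18 (constant).
Newton forward-difference form: p_n = -4 + 14·C(n,1) + 28·C(n,2) + 18·C(n,3).
At n = 15: n = 15, so p_{15} = -4 + 210 + 2940 + 8190 = 11336.

11336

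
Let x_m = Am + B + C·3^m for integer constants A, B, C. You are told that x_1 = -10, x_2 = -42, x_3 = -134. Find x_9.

-98426

Write the equations: A + B + 3C = -10; 2A + B + 9C = -42; 3A + B + 27C = -134.
Subtracting the first from the second: A + 6C = -32.
Subtracting the second from the third: A + 18C = -92.
Solving: C = -5, A = -2, then B = 7.
Therefore x_9 = -18 + 7 + (-5)·19683 = -98426.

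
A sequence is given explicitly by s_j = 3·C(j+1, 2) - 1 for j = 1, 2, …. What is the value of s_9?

C(10, 2) = 45, so s_9 = 134.

134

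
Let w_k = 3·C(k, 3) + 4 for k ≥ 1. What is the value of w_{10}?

C(10, 3) = 120, so w_{10} = 364.

364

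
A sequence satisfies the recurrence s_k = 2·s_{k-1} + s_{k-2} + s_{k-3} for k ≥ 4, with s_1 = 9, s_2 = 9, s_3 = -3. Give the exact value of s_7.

180

Compute successive terms:
s_4 = 12; s_5 = 30; s_6 = 69; s_7 = 180.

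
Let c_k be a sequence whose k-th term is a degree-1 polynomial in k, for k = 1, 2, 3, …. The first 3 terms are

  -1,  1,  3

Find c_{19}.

35

1st diffs: 2, 2 (constant).
So c_k = 2k - 3.
Evaluating at k = 19 gives c_{19} = 35.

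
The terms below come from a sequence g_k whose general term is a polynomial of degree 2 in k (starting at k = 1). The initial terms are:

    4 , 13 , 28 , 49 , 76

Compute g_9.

1st diffs: 9, 15, 21, 27.
2nd diffs: 6, 6, 6 (constant).
So g_k = 3k^2 + 1.
Evaluating at k = 9 gives g_9 = 244.

244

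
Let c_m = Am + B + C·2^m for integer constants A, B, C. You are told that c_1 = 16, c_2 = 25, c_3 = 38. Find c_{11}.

Write the equations: A + B + 2C = 16; 2A + B + 4C = 25; 3A + B + 8C = 38.
Subtracting the first from the second: A + 2C = 9.
Subtracting the second from the third: A + 4C = 13.
Solving: C = 2, A = 5, then B = 7.
Hence c_{11} = 5·11 + 7 + 2·2048 = 4158.

4158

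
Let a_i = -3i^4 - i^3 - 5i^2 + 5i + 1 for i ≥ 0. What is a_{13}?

a_{13} = -3·13^4 - 1·13^3 - 5·13^2 + 5·13 + 1 = -88659.

-88659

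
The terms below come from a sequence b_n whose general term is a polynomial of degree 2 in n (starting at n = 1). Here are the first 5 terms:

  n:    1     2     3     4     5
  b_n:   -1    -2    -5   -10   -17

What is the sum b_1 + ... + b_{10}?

-295

1st diffs: -1, -3, -5, -7.
2nd diffs: -2, -2, -2 (constant).
Newton forward-difference form: b_n = -1 + (-1)·C(n-1,1) + (-2)·C(n-1,2).
Continuing: …, -26, -37, -50, -65, …, b_{10} = -82.
Summing n = 1..10 (10 terms) gives -295.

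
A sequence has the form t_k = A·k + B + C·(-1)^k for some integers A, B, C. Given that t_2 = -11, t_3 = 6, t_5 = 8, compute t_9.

Plug in k = 2, 3, 5: 2A + B + C = -11; 3A + B - C = 6; 5A + B - C = 8.
Subtracting the first from the second: A - 2C = 17.
Subtracting the second from the third: 2A = 2.
Solving: C = -8, A = 1, then B = -5.
Hence t_9 = 1·9 + (-5) + (-8)·(-1) = 12.

12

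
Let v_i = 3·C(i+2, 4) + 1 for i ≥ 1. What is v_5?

C(7, 4) = 35, so v_5 = 106.

106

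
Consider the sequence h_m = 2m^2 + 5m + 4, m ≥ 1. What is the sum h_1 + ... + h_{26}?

14261

Over m = 1..26: Σm = 351, Σm² = 6201.
Total = (2)·6201 + (5)·351 + (4)·26 = 14261.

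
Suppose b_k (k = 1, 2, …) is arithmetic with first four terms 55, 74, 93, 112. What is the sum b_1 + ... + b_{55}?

31240

Common difference d = 19.
b_k = 55 + (k - 1)·19.
b_{55} = 1081; S = 55·(55 + 1081)/2 = 31240.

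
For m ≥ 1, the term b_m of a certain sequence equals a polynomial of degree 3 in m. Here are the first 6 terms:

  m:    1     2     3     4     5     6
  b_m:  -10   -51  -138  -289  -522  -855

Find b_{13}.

-7498

1st diffs: -41, -87, -151, -233, -333.
2nd diffs: -46, -64, -82, -100.
3rd diffs: -18, -18, -18 (constant).
Newton forward-difference form: b_m = -10 + (-41)·C(m-1,1) + (-46)·C(m-1,2) + (-18)·C(m-1,3).
At m = 13: m-1 = 12, so b_{13} = -10 - 492 - 3036 - 3960 = -7498.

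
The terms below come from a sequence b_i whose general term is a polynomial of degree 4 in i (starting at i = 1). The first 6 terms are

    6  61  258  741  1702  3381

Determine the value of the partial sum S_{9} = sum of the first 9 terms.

38154

1st diffs: 55, 197, 483, 961, 1679.
2nd diffs: 142, 286, 478, 718.
3rd diffs: 144, 192, 240.
4th diffs: 48, 48 (constant).
Newton forward-difference form: b_i = 6 + 55·C(i-1,1) + 142·C(i-1,2) + 144·C(i-1,3) + 48·C(i-1,4).
Continuing: 6066, 10093, 15846.
Summing i = 1..9 (9 terms) gives 38154.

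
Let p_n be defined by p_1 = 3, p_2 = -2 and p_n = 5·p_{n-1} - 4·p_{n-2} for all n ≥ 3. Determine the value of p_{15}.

p_3 = -22;  p_4 = -102;  p_5 = -422;  …;  p_{12} = -6990502;  p_{13} = -27962022;  p_{14} = -111848102;  p_{15} = -447392422.
(Characteristic roots are 4 and 1.)

-447392422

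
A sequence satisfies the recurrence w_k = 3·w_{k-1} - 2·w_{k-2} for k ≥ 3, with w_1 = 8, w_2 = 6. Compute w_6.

Applying the relation repeatedly:
w_3 = 2, w_4 = -6, w_5 = -22, w_6 = -54.
(Characteristic roots are 2 and 1.)

-54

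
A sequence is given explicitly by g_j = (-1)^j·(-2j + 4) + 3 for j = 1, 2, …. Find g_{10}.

(-1)^10 = 1; -2j + 4 at j=10 is -16; so g_{10} = -13.

-13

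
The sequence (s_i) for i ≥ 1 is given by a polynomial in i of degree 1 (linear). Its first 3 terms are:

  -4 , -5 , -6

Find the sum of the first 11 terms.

-99

1st diffs: -1, -1 (constant).
So s_i = -i - 3.
Continuing: …, -7, -8, -9, -10, …, s_{11} = -14.
Summing i = 1..11 (11 terms) gives -99.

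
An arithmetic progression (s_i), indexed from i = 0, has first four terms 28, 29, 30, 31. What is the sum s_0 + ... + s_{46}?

2397

Common difference d = 1.
s_i = 28 + (i - 0)·1.
s_{46} = 74; S = 47·(28 + 74)/2 = 2397.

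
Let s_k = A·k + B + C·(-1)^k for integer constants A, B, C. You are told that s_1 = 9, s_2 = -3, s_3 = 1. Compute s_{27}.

-95

At k = 1, 2, 3: A + B - C = 9; 2A + B + C = -3; 3A + B - C = 1.
Subtracting the first from the second: A + 2C = -12.
Subtracting the second from the third: A - 2C = 4.
Solving: C = -4, A = -4, then B = 9.
So s_k = -4·k + 9 + (-4)·(-1)^k; at k=27 this is -95.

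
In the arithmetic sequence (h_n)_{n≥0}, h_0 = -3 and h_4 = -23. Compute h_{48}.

-243

Common difference d = (-23 - (-3)) / (4 - 0) = -5.
h_n = -3 + (n - 0)·(-5).
h_{48} = -3 + 48·(-5) = -243.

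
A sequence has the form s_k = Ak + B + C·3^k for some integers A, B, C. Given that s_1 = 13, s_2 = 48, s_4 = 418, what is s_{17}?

Write the equations: A + B + 3C = 13; 2A + B + 9C = 48; 4A + B + 81C = 418.
Subtracting the first from the second: A + 6C = 35.
Subtracting the second from the third: 2A + 72C = 370.
Solving: C = 5, A = 5, then B = -7.
So s_k = 5·k + (-7) + 5·3^k; at k=17 this is 645700893.

645700893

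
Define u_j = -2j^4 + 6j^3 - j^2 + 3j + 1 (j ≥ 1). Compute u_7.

u_7 = -2·7^4 + 6·7^3 - 1·7^2 + 3·7 + 1 = -2771.

-2771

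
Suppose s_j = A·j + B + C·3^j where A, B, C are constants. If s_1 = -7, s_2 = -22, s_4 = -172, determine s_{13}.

The three given values yield: A + B + 3C = -7; 2A + B + 9C = -22; 4A + B + 81C = -172.
Subtracting the first from the second: A + 6C = -15.
Subtracting the second from the third: 2A + 72C = -150.
Solving: C = -2, A = -3, then B = 2.
Therefore s_{13} = -39 + 2 + (-2)·1594323 = -3188683.

-3188683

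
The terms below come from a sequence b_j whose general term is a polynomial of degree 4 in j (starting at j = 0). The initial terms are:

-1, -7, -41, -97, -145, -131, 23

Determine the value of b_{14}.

23575

1st diffs: -6, -34, -56, -48, 14, 154.
2nd diffs: -28, -22, 8, 62, 140.
3rd diffs: 6, 30, 54, 78.
4th diffs: 24, 24, 24 (constant).
Newton forward-difference form: b_j = -1 + (-6)·C(j,1) + (-28)·C(j,2) + 6·C(j,3) + 24·C(j,4).
At j = 14: j = 14, so b_{14} = -1 - 84 - 2548 + 2184 + 24024 = 23575.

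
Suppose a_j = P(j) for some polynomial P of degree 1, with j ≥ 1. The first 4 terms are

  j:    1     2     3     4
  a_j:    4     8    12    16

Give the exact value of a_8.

32

1st diffs: 4, 4, 4 (constant).
So a_j = 4j.
Evaluating at j = 8 gives a_8 = 32.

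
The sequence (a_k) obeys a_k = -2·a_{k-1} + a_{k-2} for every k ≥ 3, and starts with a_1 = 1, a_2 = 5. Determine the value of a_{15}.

-370449

Compute successive terms:
a_3 = -9;  a_4 = 23;  a_5 = -55;  …;  a_{12} = 26327;  a_{13} = -63559;  a_{14} = 153445;  a_{15} = -370449.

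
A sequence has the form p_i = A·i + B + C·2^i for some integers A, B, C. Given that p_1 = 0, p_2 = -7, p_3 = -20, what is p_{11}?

-6148

Write the equations: A + B + 2C = 0; 2A + B + 4C = -7; 3A + B + 8C = -20.
Subtracting the first from the second: A + 2C = -7.
Subtracting the second from the third: A + 4C = -13.
Solving: C = -3, A = -1, then B = 7.
So p_i = -1·i + 7 + (-3)·2^i; at i=11 this is -6148.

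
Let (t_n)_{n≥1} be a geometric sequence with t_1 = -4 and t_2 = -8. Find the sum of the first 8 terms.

-1020

Common ratio r = 2.
t_n = (-4)·2^(n-1).
S = (-4)·(2^8 - 1)/(2 - 1) = (-4)·(256 - 1)/(1) = -1020.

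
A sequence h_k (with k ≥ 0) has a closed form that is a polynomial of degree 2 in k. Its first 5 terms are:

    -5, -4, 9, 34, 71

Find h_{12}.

799

1st diffs: 1, 13, 25, 37.
2nd diffs: 12, 12, 12 (constant).
Newton forward-difference form: h_k = -5 + 1·C(k,1) + 12·C(k,2).
At k = 12: k = 12, so h_{12} = -5 + 12 + 792 = 799.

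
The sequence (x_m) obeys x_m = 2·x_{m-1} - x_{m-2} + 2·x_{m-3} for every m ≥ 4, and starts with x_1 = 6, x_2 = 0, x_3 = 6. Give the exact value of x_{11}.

Step forward from the initial values:
x_4 = 24, x_5 = 42, x_6 = 72, x_7 = 150, x_8 = 312, x_9 = 618, x_{10} = 1224, x_{11} = 2454.

2454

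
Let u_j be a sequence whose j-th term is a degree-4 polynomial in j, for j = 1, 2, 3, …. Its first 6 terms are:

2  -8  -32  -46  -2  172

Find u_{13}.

1st diffs: -10, -24, -14, 44, 174.
2nd diffs: -14, 10, 58, 130.
3rd diffs: 24, 48, 72.
4th diffs: 24, 24 (constant).
Newton forward-difference form: u_j = 2 + (-10)·C(j-1,1) + (-14)·C(j-1,2) + 24·C(j-1,3) + 24·C(j-1,4).
At j = 13: j-1 = 12, so u_{13} = 2 - 120 - 924 + 5280 + 11880 = 16118.

16118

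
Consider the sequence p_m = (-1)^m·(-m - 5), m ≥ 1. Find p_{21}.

26

(-1)^21 = -1; -m - 5 at m=21 is -26; so p_{21} = 26.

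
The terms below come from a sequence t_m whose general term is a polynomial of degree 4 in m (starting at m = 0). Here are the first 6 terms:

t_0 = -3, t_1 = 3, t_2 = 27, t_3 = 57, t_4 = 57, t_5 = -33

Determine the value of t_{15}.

1st diffs: 6, 24, 30, 0, -90.
2nd diffs: 18, 6, -30, -90.
3rd diffs: -12, -36, -60.
4th diffs: -24, -24 (constant).
So t_m = -m^4 + 4m^3 + 4m^2 - m - 3.
Evaluating at m = 15 gives t_{15} = -36243.

-36243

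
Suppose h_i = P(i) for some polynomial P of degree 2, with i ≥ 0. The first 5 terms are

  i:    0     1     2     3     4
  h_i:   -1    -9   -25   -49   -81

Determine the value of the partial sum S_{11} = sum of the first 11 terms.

-1771

1st diffs: -8, -16, -24, -32.
2nd diffs: -8, -8, -8 (constant).
So h_i = -4i^2 - 4i - 1.
Continuing: …, -121, -169, -225, -289, …, h_{10} = -441.
Summing i = 0..10 (11 terms) gives -1771.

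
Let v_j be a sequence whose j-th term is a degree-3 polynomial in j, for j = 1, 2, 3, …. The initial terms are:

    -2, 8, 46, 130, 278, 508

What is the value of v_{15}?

1st diffs: 10, 38, 84, 148, 230.
2nd diffs: 28, 46, 64, 82.
3rd diffs: 18, 18, 18 (constant).
Newton forward-difference form: v_j = -2 + 10·C(j-1,1) + 28·C(j-1,2) + 18·C(j-1,3).
At j = 15: j-1 = 14, so v_{15} = -2 + 140 + 2548 + 6552 = 9238.

9238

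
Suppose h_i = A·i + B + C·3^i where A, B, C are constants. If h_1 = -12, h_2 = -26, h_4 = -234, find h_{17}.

-387420428

Plug in i = 1, 2, 4: A + B + 3C = -12; 2A + B + 9C = -26; 4A + B + 81C = -234.
Subtracting the first from the second: A + 6C = -14.
Subtracting the second from the third: 2A + 72C = -208.
Solving: C = -3, A = 4, then B = -7.
Therefore h_{17} = 68 + (-7) + (-3)·129140163 = -387420428.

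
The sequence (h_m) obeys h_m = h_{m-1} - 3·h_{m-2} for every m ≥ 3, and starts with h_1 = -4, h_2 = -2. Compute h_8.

Applying the relation repeatedly:
h_3 = 10, h_4 = 16, h_5 = -14, h_6 = -62, h_7 = -20, h_8 = 166.

166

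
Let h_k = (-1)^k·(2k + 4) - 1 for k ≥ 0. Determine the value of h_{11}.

-27

(-1)^11 = -1; 2k + 4 at k=11 is 26; so h_{11} = -27.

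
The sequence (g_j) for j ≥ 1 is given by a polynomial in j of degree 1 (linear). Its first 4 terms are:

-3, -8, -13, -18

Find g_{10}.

-48

1st diffs: -5, -5, -5 (constant).
So g_j = -5j + 2.
Evaluating at j = 10 gives g_{10} = -48.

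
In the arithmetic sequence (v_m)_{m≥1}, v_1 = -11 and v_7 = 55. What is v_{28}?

286

Common difference d = (55 - (-11)) / (7 - 1) = 11.
v_m = -11 + (m - 1)·11.
v_{28} = -11 + 27·11 = 286.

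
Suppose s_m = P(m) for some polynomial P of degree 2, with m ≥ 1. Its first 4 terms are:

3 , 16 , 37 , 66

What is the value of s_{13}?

1st diffs: 13, 21, 29.
2nd diffs: 8, 8 (constant).
Newton forward-difference form: s_m = 3 + 13·C(m-1,1) + 8·C(m-1,2).
At m = 13: m-1 = 12, so s_{13} = 3 + 156 + 528 = 687.

687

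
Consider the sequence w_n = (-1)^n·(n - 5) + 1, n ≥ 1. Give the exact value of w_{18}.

(-1)^18 = 1; n - 5 at n=18 is 13; so w_{18} = 14.

14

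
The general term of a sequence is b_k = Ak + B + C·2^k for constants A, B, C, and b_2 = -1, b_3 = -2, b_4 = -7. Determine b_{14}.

-16345

Write the equations: 2A + B + 4C = -1; 3A + B + 8C = -2; 4A + B + 16C = -7.
Subtracting the first from the second: A + 4C = -1.
Subtracting the second from the third: A + 8C = -5.
Solving: C = -1, A = 3, then B = -3.
Therefore b_{14} = 42 + (-3) + (-1)·16384 = -16345.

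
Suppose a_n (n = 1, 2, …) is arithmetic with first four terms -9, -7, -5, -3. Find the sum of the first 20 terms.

Common difference d = 2.
a_n = -9 + (n - 1)·2.
a_{20} = 29; S = 20·(-9 + 29)/2 = 200.

200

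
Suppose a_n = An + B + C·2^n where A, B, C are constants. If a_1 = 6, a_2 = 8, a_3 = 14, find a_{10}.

Write the equations: A + B + 2C = 6; 2A + B + 4C = 8; 3A + B + 8C = 14.
Subtracting the first from the second: A + 2C = 2.
Subtracting the second from the third: A + 4C = 6.
Solving: C = 2, A = -2, then B = 4.
Hence a_{10} = -2·10 + 4 + 2·1024 = 2032.

2032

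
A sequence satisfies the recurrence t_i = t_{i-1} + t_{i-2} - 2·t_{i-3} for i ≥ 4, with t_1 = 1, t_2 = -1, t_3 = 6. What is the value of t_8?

-13

Compute successive terms:
t_4 = 3  t_5 = 11  t_6 = 2  t_7 = 7  t_8 = -13.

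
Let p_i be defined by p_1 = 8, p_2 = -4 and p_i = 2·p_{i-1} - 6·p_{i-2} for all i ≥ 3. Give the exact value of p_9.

-11648

Step forward from the initial values:
p_3 = -56, p_4 = -88, p_5 = 160, p_6 = 848, p_7 = 736, p_8 = -3616, p_9 = -11648.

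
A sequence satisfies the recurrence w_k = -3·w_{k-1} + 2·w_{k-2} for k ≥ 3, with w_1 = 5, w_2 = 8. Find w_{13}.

w_3 = -14;  w_4 = 58;  w_5 = -202;  …;  w_{10} = 116114;  w_{11} = -413546;  w_{12} = 1472866;  w_{13} = -5245690.

-5245690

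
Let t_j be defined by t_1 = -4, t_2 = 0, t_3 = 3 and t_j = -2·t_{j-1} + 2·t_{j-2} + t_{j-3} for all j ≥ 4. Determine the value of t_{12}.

-22165

Compute successive terms:
t_4 = -10; t_5 = 26; t_6 = -69; t_7 = 180; t_8 = -472; t_9 = 1235; t_{10} = -3234; t_{11} = 8466; t_{12} = -22165.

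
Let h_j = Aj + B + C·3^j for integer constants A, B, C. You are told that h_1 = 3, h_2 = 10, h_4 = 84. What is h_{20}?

3486784420

Plug in j = 1, 2, 4: A + B + 3C = 3; 2A + B + 9C = 10; 4A + B + 81C = 84.
Subtracting the first from the second: A + 6C = 7.
Subtracting the second from the third: 2A + 72C = 74.
Solving: C = 1, A = 1, then B = -1.
Therefore h_{20} = 20 + (-1) + 1·3486784401 = 3486784420.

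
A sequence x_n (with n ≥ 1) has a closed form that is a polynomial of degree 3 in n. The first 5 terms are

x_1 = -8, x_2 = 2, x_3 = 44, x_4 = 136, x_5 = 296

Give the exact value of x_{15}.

1st diffs: 10, 42, 92, 160.
2nd diffs: 32, 50, 68.
3rd diffs: 18, 18 (constant).
Newton forward-difference form: x_n = -8 + 10·C(n-1,1) + 32·C(n-1,2) + 18·C(n-1,3).
At n = 15: n-1 = 14, so x_{15} = -8 + 140 + 2912 + 6552 = 9596.

9596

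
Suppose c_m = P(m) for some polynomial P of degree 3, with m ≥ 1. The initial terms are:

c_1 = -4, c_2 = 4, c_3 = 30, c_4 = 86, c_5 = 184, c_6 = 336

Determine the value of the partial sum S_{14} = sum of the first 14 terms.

19236

1st diffs: 8, 26, 56, 98, 152.
2nd diffs: 18, 30, 42, 54.
3rd diffs: 12, 12, 12 (constant).
Newton forward-difference form: c_m = -4 + 8·C(m-1,1) + 18·C(m-1,2) + 12·C(m-1,3).
Continuing: …, 554, 850, 1236, 1724, …, c_{14} = 4936.
Summing m = 1..14 (14 terms) gives 19236.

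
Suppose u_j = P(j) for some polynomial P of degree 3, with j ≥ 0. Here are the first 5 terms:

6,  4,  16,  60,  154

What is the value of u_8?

1st diffs: -2, 12, 44, 94.
2nd diffs: 14, 32, 50.
3rd diffs: 18, 18 (constant).
Newton forward-difference form: u_j = 6 + (-2)·C(j,1) + 14·C(j,2) + 18·C(j,3).
At j = 8: j = 8, so u_8 = 6 - 16 + 392 + 1008 = 1390.

1390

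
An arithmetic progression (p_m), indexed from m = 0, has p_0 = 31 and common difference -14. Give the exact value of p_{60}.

p_m = 31 + (m - 0)·(-14).
p_{60} = 31 + 60·(-14) = -809.

-809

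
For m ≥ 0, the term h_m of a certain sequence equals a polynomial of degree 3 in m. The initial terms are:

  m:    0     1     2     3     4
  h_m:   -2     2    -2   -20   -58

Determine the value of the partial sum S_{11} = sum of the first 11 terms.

1st diffs: 4, -4, -18, -38.
2nd diffs: -8, -14, -20.
3rd diffs: -6, -6 (constant).
Newton forward-difference form: h_m = -2 + 4·C(m,1) + (-8)·C(m,2) + (-6)·C(m,3).
Continuing: …, -122, -218, -352, -530, …, h_{10} = -1042.
Summing m = 0..10 (11 terms) gives -3102.

-3102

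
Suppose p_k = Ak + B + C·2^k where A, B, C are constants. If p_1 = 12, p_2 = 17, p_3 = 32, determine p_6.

297

Plug in k = 1, 2, 3: A + B + 2C = 12; 2A + B + 4C = 17; 3A + B + 8C = 32.
Subtracting the first from the second: A + 2C = 5.
Subtracting the second from the third: A + 4C = 15.
Solving: C = 5, A = -5, then B = 7.
Hence p_6 = -5·6 + 7 + 5·64 = 297.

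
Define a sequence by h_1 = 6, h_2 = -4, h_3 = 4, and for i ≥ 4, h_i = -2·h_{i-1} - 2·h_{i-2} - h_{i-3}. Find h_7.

6

Step forward from the initial values:
h_4 = -6, h_5 = 8, h_6 = -8, h_7 = 6.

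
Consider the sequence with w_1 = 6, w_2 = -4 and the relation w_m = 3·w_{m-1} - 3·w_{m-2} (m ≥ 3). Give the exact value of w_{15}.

-21870

Applying the relation repeatedly:
w_3 = -30; w_4 = -78; w_5 = -144; …; w_{12} = 5346; w_{13} = 4374; w_{14} = -2916; w_{15} = -21870.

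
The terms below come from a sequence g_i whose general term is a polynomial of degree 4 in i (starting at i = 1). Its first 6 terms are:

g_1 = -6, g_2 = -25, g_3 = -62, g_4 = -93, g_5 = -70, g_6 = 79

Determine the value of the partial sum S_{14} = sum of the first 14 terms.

1st diffs: -19, -37, -31, 23, 149.
2nd diffs: -18, 6, 54, 126.
3rd diffs: 24, 48, 72.
4th diffs: 24, 24 (constant).
Newton forward-difference form: g_i = -6 + (-19)·C(i-1,1) + (-18)·C(i-1,2) + 24·C(i-1,3) + 24·C(i-1,4).
Continuing: …, 450, 1163, 2362, 4215, …, g_{14} = 22367.
Summing i = 1..14 (14 terms) gives 63707.

63707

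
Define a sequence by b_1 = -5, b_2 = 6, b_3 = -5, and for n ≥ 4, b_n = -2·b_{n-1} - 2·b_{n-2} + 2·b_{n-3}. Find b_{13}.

b_4 = -12, b_5 = 46, b_6 = -78, b_7 = 40, b_8 = 168, b_9 = -572, b_{10} = 888, b_{11} = -296, b_{12} = -2328, b_{13} = 7024.

7024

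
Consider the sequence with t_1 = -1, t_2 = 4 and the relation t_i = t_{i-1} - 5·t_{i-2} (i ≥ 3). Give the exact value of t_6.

-1

Applying the relation repeatedly:
t_3 = 9, t_4 = -11, t_5 = -56, t_6 = -1.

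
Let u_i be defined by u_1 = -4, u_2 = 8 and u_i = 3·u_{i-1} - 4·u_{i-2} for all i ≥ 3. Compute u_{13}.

41576

Applying the relation repeatedly:
u_3 = 40  u_4 = 88  u_5 = 104  …  u_{10} = -808  u_{11} = 6376  u_{12} = 22360  u_{13} = 41576.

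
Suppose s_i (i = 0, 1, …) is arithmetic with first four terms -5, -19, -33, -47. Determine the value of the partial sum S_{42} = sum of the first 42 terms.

-12264

Common difference d = -14.
s_i = -5 + (i - 0)·(-14).
s_{41} = -579; S = 42·(-5 + (-579))/2 = -12264.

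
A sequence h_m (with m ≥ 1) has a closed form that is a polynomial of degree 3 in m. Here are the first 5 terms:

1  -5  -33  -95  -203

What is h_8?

-923

1st diffs: -6, -28, -62, -108.
2nd diffs: -22, -34, -46.
3rd diffs: -12, -12 (constant).
Newton forward-difference form: h_m = 1 + (-6)·C(m-1,1) + (-22)·C(m-1,2) + (-12)·C(m-1,3).
At m = 8: m-1 = 7, so h_8 = 1 - 42 - 462 - 420 = -923.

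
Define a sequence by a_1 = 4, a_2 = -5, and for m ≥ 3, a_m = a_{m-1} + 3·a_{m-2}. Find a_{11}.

a_3 = 7; a_4 = -8; a_5 = 13; a_6 = -11; a_7 = 28; a_8 = -5; a_9 = 79; a_{10} = 64; a_{11} = 301.

301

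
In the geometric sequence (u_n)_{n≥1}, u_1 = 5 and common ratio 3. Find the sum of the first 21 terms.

u_n = 5·3^(n-1).
S = 5·(3^21 - 1)/(3 - 1) = 5·(10460353203 - 1)/(2) = 26150883005.

26150883005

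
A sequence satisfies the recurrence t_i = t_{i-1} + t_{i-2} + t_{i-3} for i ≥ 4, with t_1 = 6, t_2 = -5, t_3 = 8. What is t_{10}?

t_4 = 9  t_5 = 12  t_6 = 29  t_7 = 50  t_8 = 91  t_9 = 170  t_{10} = 311.

311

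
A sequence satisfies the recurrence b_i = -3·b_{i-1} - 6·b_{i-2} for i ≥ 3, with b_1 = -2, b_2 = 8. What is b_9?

-4212

b_3 = -12; b_4 = -12; b_5 = 108; b_6 = -252; b_7 = 108; b_8 = 1188; b_9 = -4212.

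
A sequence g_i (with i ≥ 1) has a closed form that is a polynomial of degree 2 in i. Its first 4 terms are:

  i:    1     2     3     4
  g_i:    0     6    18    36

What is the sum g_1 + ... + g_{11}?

1320

1st diffs: 6, 12, 18.
2nd diffs: 6, 6 (constant).
So g_i = 3i^2 - 3i.
Continuing: …, 60, 90, 126, 168, …, g_{11} = 330.
Summing i = 1..11 (11 terms) gives 1320.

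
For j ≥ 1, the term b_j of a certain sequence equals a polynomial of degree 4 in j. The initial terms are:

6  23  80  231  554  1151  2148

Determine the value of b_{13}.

26610

1st diffs: 17, 57, 151, 323, 597, 997.
2nd diffs: 40, 94, 172, 274, 400.
3rd diffs: 54, 78, 102, 126.
4th diffs: 24, 24, 24 (constant).
So b_j = j^4 - j^3 + j^2 + 6j - 1.
Evaluating at j = 13 gives b_{13} = 26610.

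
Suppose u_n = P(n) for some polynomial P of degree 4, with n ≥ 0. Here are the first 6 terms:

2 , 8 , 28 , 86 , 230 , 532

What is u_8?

3466

1st diffs: 6, 20, 58, 144, 302.
2nd diffs: 14, 38, 86, 158.
3rd diffs: 24, 48, 72.
4th diffs: 24, 24 (constant).
Newton forward-difference form: u_n = 2 + 6·C(n,1) + 14·C(n,2) + 24·C(n,3) + 24·C(n,4).
At n = 8: n = 8, so u_8 = 2 + 48 + 392 + 1344 + 1680 = 3466.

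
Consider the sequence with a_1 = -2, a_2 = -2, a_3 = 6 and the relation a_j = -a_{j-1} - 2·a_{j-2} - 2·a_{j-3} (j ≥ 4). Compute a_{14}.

-86

a_4 = 2; a_5 = -10; a_6 = -6; …; a_{11} = 86; a_{12} = 42; a_{13} = -170; a_{14} = -86.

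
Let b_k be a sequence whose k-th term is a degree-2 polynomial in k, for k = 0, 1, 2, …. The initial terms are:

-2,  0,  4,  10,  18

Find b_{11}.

130

1st diffs: 2, 4, 6, 8.
2nd diffs: 2, 2, 2 (constant).
So b_k = k^2 + k - 2.
Evaluating at k = 11 gives b_{11} = 130.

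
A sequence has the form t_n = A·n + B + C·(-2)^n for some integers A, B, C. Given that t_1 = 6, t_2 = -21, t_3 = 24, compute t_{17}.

Write the equations: A + B - 2C = 6; 2A + B + 4C = -21; 3A + B - 8C = 24.
Subtracting the first from the second: A + 6C = -27.
Subtracting the second from the third: A - 12C = 45.
Solving: C = -4, A = -3, then B = 1.
Therefore t_{17} = -51 + 1 + (-4)·(-131072) = 524238.

524238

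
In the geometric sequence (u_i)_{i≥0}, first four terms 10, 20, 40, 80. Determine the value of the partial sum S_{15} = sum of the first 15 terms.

327670

Common ratio r = 2.
u_i = 10·2^(i-0).
S = 10·(2^15 - 1)/(2 - 1) = 10·(32768 - 1)/(1) = 327670.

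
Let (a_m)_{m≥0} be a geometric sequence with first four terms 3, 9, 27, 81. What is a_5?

Common ratio r = 3.
a_m = 3·3^(m-0).
a_5 = 3·3^5 = 729.

729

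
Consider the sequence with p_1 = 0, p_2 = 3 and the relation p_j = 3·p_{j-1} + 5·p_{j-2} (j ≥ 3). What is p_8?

12687

Iterate the recurrence:
p_3 = 9; p_4 = 42; p_5 = 171; p_6 = 723; p_7 = 3024; p_8 = 12687.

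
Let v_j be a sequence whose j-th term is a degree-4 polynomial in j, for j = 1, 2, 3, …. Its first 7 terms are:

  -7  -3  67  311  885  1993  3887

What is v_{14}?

1st diffs: 4, 70, 244, 574, 1108, 1894.
2nd diffs: 66, 174, 330, 534, 786.
3rd diffs: 108, 156, 204, 252.
4th diffs: 48, 48, 48 (constant).
Newton forward-difference form: v_j = -7 + 4·C(j-1,1) + 66·C(j-1,2) + 108·C(j-1,3) + 48·C(j-1,4).
At j = 14: j-1 = 13, so v_{14} = -7 + 52 + 5148 + 30888 + 34320 = 70401.

70401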